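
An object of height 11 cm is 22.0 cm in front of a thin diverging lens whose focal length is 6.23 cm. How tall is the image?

2.43 cm

For a diverging lens, f = -6.23 cm.
1/d_i = 1/f − 1/d_o = 1/(-6.230) − 1/(22.0) = -0.2060, so d_i = -4.855 cm.
m = −d_i/d_o = +0.2207.
|h_i| = |m|·h_o = 0.2207 × 11 = 2.43 cm. The image is virtual, upright and reduced, on the same side as the object.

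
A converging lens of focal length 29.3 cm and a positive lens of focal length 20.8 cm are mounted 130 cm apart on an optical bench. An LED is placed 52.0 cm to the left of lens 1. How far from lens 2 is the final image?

Lens 1: 1/d_i1 = 1/f₁ − 1/d_o1 = 1/(29.3) − 1/(52.0) = 0.01490, so d_i1 = 67.12 cm.
The intermediate image is 67.12 cm to the right of lens 1, which is 130 − (67.12) = 62.88 cm to the left of lens 2, so d_o2 = +62.88 cm.
Lens 2: 1/d_i2 = 1/f₂ − 1/d_o2 = 1/(20.8) − 1/(62.88) = 0.03217, so d_i2 = 31.1 cm.
The final image is real, 31.1 cm to the right of lens 2 (overall magnification ≈ 0.64).

31.1 cm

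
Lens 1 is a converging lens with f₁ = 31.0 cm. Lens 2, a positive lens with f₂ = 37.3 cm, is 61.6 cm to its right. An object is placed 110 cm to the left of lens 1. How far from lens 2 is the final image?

Lens 1: 1/d_i1 = 1/f₁ − 1/d_o1 = 1/(31.0) − 1/(110) = 0.02317, so d_i1 = 43.16 cm.
The intermediate image is 43.16 cm to the right of lens 1, which is 61.6 − (43.16) = 18.44 cm to the left of lens 2, so d_o2 = +18.44 cm.
Lens 2: 1/d_i2 = 1/f₂ − 1/d_o2 = 1/(37.3) − 1/(18.44) = -0.02742, so d_i2 = -36.5 cm.
The final image is virtual, 36.5 cm to the left of lens 2 (overall magnification ≈ -0.78).

36.5 cm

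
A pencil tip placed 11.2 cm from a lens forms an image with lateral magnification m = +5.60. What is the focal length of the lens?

f = 13.6 cm (converging)

m = −d_i/d_o ⇒ d_i = −m·d_o = −(+5.60)·(11.2) = -62.72 cm.
1/f = 1/d_o + 1/d_i = 1/(11.2) + 1/(-62.72) = 0.07334, so f = 13.6 cm.
Since f is positive, the lens is converging.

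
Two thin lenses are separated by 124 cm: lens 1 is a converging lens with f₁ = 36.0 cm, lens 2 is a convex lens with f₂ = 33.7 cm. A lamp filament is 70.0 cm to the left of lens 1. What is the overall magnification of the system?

Lens 1: 1/d_i1 = 1/(36.0) − 1/(70.0) = 0.01349, so d_i1 = 74.12 cm; m₁ = −d_i1/d_o1 = -1.059.
d_o2 = 124 − (74.12) = 49.88 cm.
Lens 2: 1/d_i2 = 1/(33.7) − 1/(49.88) = 0.009625, so d_i2 = 103.9 cm; m₂ = −d_i2/d_o2 = -2.083.
m = m₁·m₂ = (-1.059)(-2.083) = +2.21.

m = +2.21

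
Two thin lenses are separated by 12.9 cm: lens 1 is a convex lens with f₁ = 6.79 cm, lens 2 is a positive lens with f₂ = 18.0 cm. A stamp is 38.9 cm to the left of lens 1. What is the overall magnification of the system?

m = -0.286

Lens 1: 1/d_i1 = 1/(6.79) − 1/(38.9) = 0.1216, so d_i1 = 8.226 cm; m₁ = −d_i1/d_o1 = -0.2115.
d_o2 = 12.9 − (8.226) = 4.674 cm.
Lens 2: 1/d_i2 = 1/(18.0) − 1/(4.674) = -0.1584, so d_i2 = -6.313 cm; m₂ = −d_i2/d_o2 = +1.351.
m = m₁·m₂ = (-0.2115)(+1.351) = -0.286.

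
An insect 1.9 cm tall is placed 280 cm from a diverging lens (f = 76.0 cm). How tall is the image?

For a diverging lens, f = -76.0 cm.
1/d_i = 1/f − 1/d_o = 1/(-76.00) − 1/(280) = -0.01673, so d_i = -59.78 cm.
m = −d_i/d_o = +0.2135.
|h_i| = |m|·h_o = 0.2135 × 1.9 = 0.406 cm. The image is virtual, upright and reduced, on the same side as the object.

0.406 cm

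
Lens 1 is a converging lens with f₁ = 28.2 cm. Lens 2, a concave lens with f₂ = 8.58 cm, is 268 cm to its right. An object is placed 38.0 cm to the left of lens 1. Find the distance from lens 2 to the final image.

Lens 1: 1/d_i1 = 1/f₁ − 1/d_o1 = 1/(28.2) − 1/(38.0) = 0.009145, so d_i1 = 109.3 cm.
The intermediate image is 109.3 cm to the right of lens 1, which is 268 − (109.3) = 158.7 cm to the left of lens 2, so d_o2 = +158.7 cm.
Lens 2 is diverging, so f₂ = −8.58 cm.
Lens 2: 1/d_i2 = 1/f₂ − 1/d_o2 = 1/(-8.58) − 1/(158.7) = -0.1229, so d_i2 = -8.14 cm.
The final image is virtual, 8.14 cm to the left of lens 2 (overall magnification ≈ -0.15).

8.14 cm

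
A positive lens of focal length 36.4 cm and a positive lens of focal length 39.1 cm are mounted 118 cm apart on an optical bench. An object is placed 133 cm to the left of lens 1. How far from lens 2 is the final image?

92.2 cm

Lens 1: 1/d_i1 = 1/f₁ − 1/d_o1 = 1/(36.4) − 1/(133) = 0.01995, so d_i1 = 50.12 cm.
The intermediate image is 50.12 cm to the right of lens 1, which is 118 − (50.12) = 67.88 cm to the left of lens 2, so d_o2 = +67.88 cm.
Lens 2: 1/d_i2 = 1/f₂ − 1/d_o2 = 1/(39.1) − 1/(67.88) = 0.01084, so d_i2 = 92.2 cm.
The final image is real, 92.2 cm to the right of lens 2 (overall magnification ≈ 0.51).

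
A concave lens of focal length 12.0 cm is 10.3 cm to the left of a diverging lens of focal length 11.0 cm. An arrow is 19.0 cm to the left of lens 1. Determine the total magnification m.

f₁ = −12.0 cm (diverging).
Lens 1: 1/d_i1 = 1/(-12.0) − 1/(19.0) = -0.1360, so d_i1 = -7.355 cm; m₁ = −d_i1/d_o1 = +0.3871.
d_o2 = 10.3 − (-7.355) = 17.66 cm.
f₂ = −11.0 cm (diverging).
Lens 2: 1/d_i2 = 1/(-11.0) − 1/(17.66) = -0.1475, so d_i2 = -6.778 cm; m₂ = −d_i2/d_o2 = +0.3838.
m = m₁·m₂ = (+0.3871)(+0.3838) = +0.149.

m = +0.149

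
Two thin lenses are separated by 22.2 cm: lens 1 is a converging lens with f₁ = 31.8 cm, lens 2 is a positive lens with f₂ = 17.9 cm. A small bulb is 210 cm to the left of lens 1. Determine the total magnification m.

Lens 1: 1/d_i1 = 1/(31.8) − 1/(210) = 0.02668, so d_i1 = 37.47 cm; m₁ = −d_i1/d_o1 = -0.1784.
d_o2 = 22.2 − (37.47) = -15.27 cm (virtual object).
Lens 2: 1/d_i2 = 1/(17.9) − 1/(-15.27) = 0.1214, so d_i2 = 8.240 cm; m₂ = −d_i2/d_o2 = +0.5396.
m = m₁·m₂ = (-0.1784)(+0.5396) = -0.0963.

m = -0.0963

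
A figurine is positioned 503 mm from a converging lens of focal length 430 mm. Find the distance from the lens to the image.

2960 mm

Lens equation: 1/s_i = 1/f − 1/s_o = 1/(430.0) − 1/(503) = 0.002326 − 0.001988 = 0.0003375, so s_i = 2960 mm.
The image is real, inverted and enlarged, on the far side of the lens.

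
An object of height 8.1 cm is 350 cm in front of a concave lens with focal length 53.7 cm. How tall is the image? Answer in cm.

For a concave lens, f = -53.7 cm.
1/d_i = 1/f − 1/d_o = 1/(-53.70) − 1/(350) = -0.02148, so d_i = -46.56 cm.
m = −d_i/d_o = +0.1330.
|h_i| = |m|·h_o = 0.1330 × 8.1 = 1.08 cm. The image is virtual, upright and reduced, on the same side as the object.

1.08 cm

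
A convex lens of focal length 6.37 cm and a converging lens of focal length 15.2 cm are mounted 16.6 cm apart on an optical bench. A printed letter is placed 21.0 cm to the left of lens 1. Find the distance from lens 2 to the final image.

Lens 1: 1/d_i1 = 1/f₁ − 1/d_o1 = 1/(6.37) − 1/(21.0) = 0.1094, so d_i1 = 9.144 cm.
The intermediate image is 9.144 cm to the right of lens 1, which is 16.6 − (9.144) = 7.456 cm to the left of lens 2, so d_o2 = +7.456 cm.
Lens 2: 1/d_i2 = 1/f₂ − 1/d_o2 = 1/(15.2) − 1/(7.456) = -0.06833, so d_i2 = -14.6 cm.
The final image is virtual, 14.6 cm to the left of lens 2 (overall magnification ≈ -0.85).

14.6 cm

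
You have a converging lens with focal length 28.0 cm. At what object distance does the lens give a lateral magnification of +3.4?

m = −d_i/d_o ⇒ d_i = −m·d_o.
1/f = 1/d_o + 1/d_i = 1/d_o − 1/(m·d_o) = (1 − 1/m)/d_o, so d_o = f(1 − 1/m) = (28.00)(1 − 1/(+3.4)) = 19.8 cm.

19.8 cm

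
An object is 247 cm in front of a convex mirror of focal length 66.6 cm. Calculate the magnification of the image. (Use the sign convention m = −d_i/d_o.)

m = +0.212

For a convex mirror, f = -66.6 cm.
1/d_i = 1/f − 1/d_o = 1/(-66.60) − 1/(247) = -0.01906, so d_i = -52.46 cm.
m = −d_i/d_o = −(-52.46)/(247) = +0.212.
The image is virtual, upright and reduced, behind the mirror.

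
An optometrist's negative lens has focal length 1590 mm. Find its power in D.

For a negative lens, f = −1590 mm.
f = -159 cm = -1.59 m.
P = 1/f = 1/(-1.59 m) = -0.629 D.

P = -0.629 D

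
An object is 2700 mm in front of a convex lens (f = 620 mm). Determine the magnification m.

m = -0.298

1/d_i = 1/f − 1/d_o = 1/(620.0) − 1/(2700) = 0.001243, so d_i = 804.8 mm.
m = −d_i/d_o = −(804.8)/(2700) = -0.298.
The image is real, inverted and reduced, on the far side of the lens.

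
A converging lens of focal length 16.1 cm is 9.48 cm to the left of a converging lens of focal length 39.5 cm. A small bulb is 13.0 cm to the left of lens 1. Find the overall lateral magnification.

m = -5.47

Lens 1: 1/d_i1 = 1/(16.1) − 1/(13.0) = -0.01481, so d_i1 = -67.52 cm; m₁ = −d_i1/d_o1 = +5.194.
d_o2 = 9.48 − (-67.52) = 77.00 cm.
Lens 2: 1/d_i2 = 1/(39.5) − 1/(77.00) = 0.01233, so d_i2 = 81.11 cm; m₂ = −d_i2/d_o2 = -1.053.
m = m₁·m₂ = (+5.194)(-1.053) = -5.47.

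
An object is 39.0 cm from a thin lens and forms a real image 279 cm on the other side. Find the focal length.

Real image ⇒ d_i = +279 cm.
1/f = 1/d_o + 1/d_i = 1/(39.0) + 1/(279) = 0.02923, so f = 34.2 cm.
Since f is positive, the thin lens is converging.

f = 34.2 cm (converging)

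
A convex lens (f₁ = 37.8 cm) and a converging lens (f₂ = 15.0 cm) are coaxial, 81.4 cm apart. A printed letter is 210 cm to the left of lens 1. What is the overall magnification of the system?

Lens 1: 1/d_i1 = 1/(37.8) − 1/(210) = 0.02169, so d_i1 = 46.10 cm; m₁ = −d_i1/d_o1 = -0.2195.
d_o2 = 81.4 − (46.10) = 35.30 cm.
Lens 2: 1/d_i2 = 1/(15.0) − 1/(35.30) = 0.03834, so d_i2 = 26.08 cm; m₂ = −d_i2/d_o2 = -0.7389.
m = m₁·m₂ = (-0.2195)(-0.7389) = +0.162.

m = +0.162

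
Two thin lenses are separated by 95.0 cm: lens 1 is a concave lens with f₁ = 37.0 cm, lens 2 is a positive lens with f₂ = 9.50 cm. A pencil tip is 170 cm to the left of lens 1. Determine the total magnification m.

f₁ = −37.0 cm (diverging).
Lens 1: 1/d_i1 = 1/(-37.0) − 1/(170) = -0.03291, so d_i1 = -30.39 cm; m₁ = −d_i1/d_o1 = +0.1788.
d_o2 = 95.0 − (-30.39) = 125.4 cm.
Lens 2: 1/d_i2 = 1/(9.50) − 1/(125.4) = 0.09729, so d_i2 = 10.28 cm; m₂ = −d_i2/d_o2 = -0.08197.
m = m₁·m₂ = (+0.1788)(-0.08197) = -0.0147.

m = -0.0147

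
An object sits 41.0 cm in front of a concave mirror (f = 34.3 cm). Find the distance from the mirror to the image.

210 cm

Mirror equation: 1/q = 1/f − 1/p = 1/(34.30) − 1/(41.0) = 0.02915 − 0.02439 = 0.004764, so q = 210 cm.
The image is real, inverted and enlarged, in front of the mirror.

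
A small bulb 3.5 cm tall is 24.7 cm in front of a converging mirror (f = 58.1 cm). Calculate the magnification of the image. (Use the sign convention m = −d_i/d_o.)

1/d_i = 1/f − 1/d_o = 1/(58.10) − 1/(24.7) = -0.02327, so d_i = -42.97 cm.
m = −d_i/d_o = −(-42.97)/(24.7) = +1.74.
The image is virtual, upright and enlarged, behind the mirror.

m = +1.74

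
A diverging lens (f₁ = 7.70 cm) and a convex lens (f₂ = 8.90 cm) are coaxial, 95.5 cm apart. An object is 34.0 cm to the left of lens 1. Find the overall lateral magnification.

m = -0.0177

f₁ = −7.70 cm (diverging).
Lens 1: 1/d_i1 = 1/(-7.70) − 1/(34.0) = -0.1593, so d_i1 = -6.278 cm; m₁ = −d_i1/d_o1 = +0.1846.
d_o2 = 95.5 − (-6.278) = 101.8 cm.
Lens 2: 1/d_i2 = 1/(8.90) − 1/(101.8) = 0.1025, so d_i2 = 9.753 cm; m₂ = −d_i2/d_o2 = -0.09580.
m = m₁·m₂ = (+0.1846)(-0.09580) = -0.0177.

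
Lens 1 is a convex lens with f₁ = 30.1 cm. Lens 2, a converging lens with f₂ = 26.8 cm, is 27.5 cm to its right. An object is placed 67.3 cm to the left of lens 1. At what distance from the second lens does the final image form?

Lens 1: 1/d_i1 = 1/f₁ − 1/d_o1 = 1/(30.1) − 1/(67.3) = 0.01836, so d_i1 = 54.46 cm.
The intermediate image is 54.46 cm to the right of lens 1, which lies 26.96 cm to the right of lens 2 — a virtual object — so d_o2 = −26.96 cm.
Lens 2: 1/d_i2 = 1/f₂ − 1/d_o2 = 1/(26.8) − 1/(-26.96) = 0.07441, so d_i2 = 13.4 cm.
The final image is real, 13.4 cm to the right of lens 2 (overall magnification ≈ -0.40).

13.4 cm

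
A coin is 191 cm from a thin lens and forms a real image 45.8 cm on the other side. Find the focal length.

Real image ⇒ d_i = +45.8 cm.
1/f = 1/d_o + 1/d_i = 1/(191) + 1/(45.8) = 0.02707, so f = 36.9 cm.
Since f is positive, the thin lens is converging.

f = 36.9 cm (converging)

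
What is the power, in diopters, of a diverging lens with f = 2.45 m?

For a diverging lens, f = −2.45 m.
P = 1/f = 1/(-2.45 m) = -0.408 D.

P = -0.408 D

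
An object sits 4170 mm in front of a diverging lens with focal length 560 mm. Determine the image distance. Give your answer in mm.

494 mm

For a diverging lens, f = -560 mm.
Thin-lens equation: 1/v = 1/f − 1/u = 1/(-560.0) − 1/(4170) = -0.001786 − 0.0002398 = -0.002026, so v = -494 mm.
The image is virtual, upright and reduced, on the same side as the object.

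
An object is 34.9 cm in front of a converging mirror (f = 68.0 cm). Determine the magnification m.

m = +2.05

1/d_i = 1/f − 1/d_o = 1/(68.00) − 1/(34.9) = -0.01395, so d_i = -71.70 cm.
m = −d_i/d_o = −(-71.70)/(34.9) = +2.05.
The image is virtual, upright and enlarged, behind the mirror.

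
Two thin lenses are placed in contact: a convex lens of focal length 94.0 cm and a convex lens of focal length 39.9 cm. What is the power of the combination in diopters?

P = +3.57 D

P₁ = 1/f₁ = 1/(0.940 m) = +1.064 D; P₂ = 1/f₂ = 1/(0.399 m) = +2.506 D.
For thin lenses in contact, P = P₁ + P₂ = (+1.064) + (+2.506) = +3.57 D.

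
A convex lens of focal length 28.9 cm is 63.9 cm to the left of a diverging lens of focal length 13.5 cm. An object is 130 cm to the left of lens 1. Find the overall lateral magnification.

m = -0.0959

Lens 1: 1/d_i1 = 1/(28.9) − 1/(130) = 0.02691, so d_i1 = 37.16 cm; m₁ = −d_i1/d_o1 = -0.2858.
d_o2 = 63.9 − (37.16) = 26.74 cm.
f₂ = −13.5 cm (diverging).
Lens 2: 1/d_i2 = 1/(-13.5) − 1/(26.74) = -0.1115, so d_i2 = -8.971 cm; m₂ = −d_i2/d_o2 = +0.3355.
m = m₁·m₂ = (-0.2858)(+0.3355) = -0.0959.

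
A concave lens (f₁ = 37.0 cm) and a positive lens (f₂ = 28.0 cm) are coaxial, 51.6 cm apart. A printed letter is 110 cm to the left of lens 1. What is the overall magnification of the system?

m = -0.137

f₁ = −37.0 cm (diverging).
Lens 1: 1/d_i1 = 1/(-37.0) − 1/(110) = -0.03612, so d_i1 = -27.69 cm; m₁ = −d_i1/d_o1 = +0.2517.
d_o2 = 51.6 − (-27.69) = 79.29 cm.
Lens 2: 1/d_i2 = 1/(28.0) − 1/(79.29) = 0.02310, so d_i2 = 43.29 cm; m₂ = −d_i2/d_o2 = -0.5459.
m = m₁·m₂ = (+0.2517)(-0.5459) = -0.137.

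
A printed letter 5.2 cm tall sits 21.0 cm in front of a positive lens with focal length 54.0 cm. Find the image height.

8.51 cm

1/d_i = 1/f − 1/d_o = 1/(54.00) − 1/(21.0) = -0.02910, so d_i = -34.36 cm.
m = −d_i/d_o = +1.636.
|h_i| = |m|·h_o = 1.636 × 5.2 = 8.51 cm. The image is virtual, upright and enlarged, on the same side as the object.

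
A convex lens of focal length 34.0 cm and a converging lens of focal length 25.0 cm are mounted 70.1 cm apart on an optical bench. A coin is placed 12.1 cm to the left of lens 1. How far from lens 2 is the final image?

Lens 1: 1/d_i1 = 1/f₁ − 1/d_o1 = 1/(34.0) − 1/(12.1) = -0.05323, so d_i1 = -18.79 cm.
The intermediate image is 18.79 cm to the left of lens 1 (virtual), which is 70.1 − (-18.79) = 88.89 cm to the left of lens 2, so d_o2 = +88.89 cm.
Lens 2: 1/d_i2 = 1/f₂ − 1/d_o2 = 1/(25.0) − 1/(88.89) = 0.02875, so d_i2 = 34.8 cm.
The final image is real, 34.8 cm to the right of lens 2 (overall magnification ≈ -0.61).

34.8 cm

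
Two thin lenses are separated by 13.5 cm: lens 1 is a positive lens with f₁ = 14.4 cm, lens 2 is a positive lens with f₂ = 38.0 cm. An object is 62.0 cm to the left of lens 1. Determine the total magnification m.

m = -0.266

Lens 1: 1/d_i1 = 1/(14.4) − 1/(62.0) = 0.05332, so d_i1 = 18.76 cm; m₁ = −d_i1/d_o1 = -0.3026.
d_o2 = 13.5 − (18.76) = -5.260 cm (virtual object).
Lens 2: 1/d_i2 = 1/(38.0) − 1/(-5.260) = 0.2164, so d_i2 = 4.620 cm; m₂ = −d_i2/d_o2 = +0.8784.
m = m₁·m₂ = (-0.3026)(+0.8784) = -0.266.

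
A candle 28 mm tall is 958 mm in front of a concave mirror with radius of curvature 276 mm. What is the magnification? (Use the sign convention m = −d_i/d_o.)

m = -0.168

f = R/2 = 276/2 = 138.0 mm.
1/d_i = 1/f − 1/d_o = 1/(138.0) − 1/(958) = 0.006203, so d_i = 161.2 mm.
m = −d_i/d_o = −(161.2)/(958) = -0.168.
The image is real, inverted and reduced, in front of the mirror.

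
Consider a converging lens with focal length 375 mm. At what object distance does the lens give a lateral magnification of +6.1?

m = −d_i/d_o ⇒ d_i = −m·d_o.
1/f = 1/d_o + 1/d_i = 1/d_o − 1/(m·d_o) = (1 − 1/m)/d_o, so d_o = f(1 − 1/m) = (375.0)(1 − 1/(+6.1)) = 314 mm.

314 mm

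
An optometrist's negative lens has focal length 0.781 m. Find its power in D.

P = -1.28 D

For a negative lens, f = −0.781 m.
P = 1/f = 1/(-0.781 m) = -1.28 D.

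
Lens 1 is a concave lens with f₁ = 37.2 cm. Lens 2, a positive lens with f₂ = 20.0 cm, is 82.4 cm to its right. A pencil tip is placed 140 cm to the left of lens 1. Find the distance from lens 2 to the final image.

24.4 cm

Lens 1 is diverging, so f₁ = −37.2 cm.
Lens 1: 1/d_i1 = 1/f₁ − 1/d_o1 = 1/(-37.2) − 1/(140) = -0.03402, so d_i1 = -29.39 cm.
The intermediate image is 29.39 cm to the left of lens 1 (virtual), which is 82.4 − (-29.39) = 111.8 cm to the left of lens 2, so d_o2 = +111.8 cm.
Lens 2: 1/d_i2 = 1/f₂ − 1/d_o2 = 1/(20.0) − 1/(111.8) = 0.04106, so d_i2 = 24.4 cm.
The final image is real, 24.4 cm to the right of lens 2 (overall magnification ≈ -0.046).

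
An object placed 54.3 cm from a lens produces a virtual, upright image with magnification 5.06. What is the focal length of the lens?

m = −d_i/d_o ⇒ d_i = −m·d_o = −(+5.06)·(54.3) = -274.8 cm.
1/f = 1/d_o + 1/d_i = 1/(54.3) + 1/(-274.8) = 0.01478, so f = 67.7 cm.
Since f is positive, the lens is converging.

f = 67.7 cm (converging)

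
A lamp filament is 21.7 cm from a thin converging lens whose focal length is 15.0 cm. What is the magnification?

m = -2.24

1/d_i = 1/f − 1/d_o = 1/(15.00) − 1/(21.7) = 0.02058, so d_i = 48.58 cm.
m = −d_i/d_o = −(48.58)/(21.7) = -2.24.
The image is real, inverted and enlarged, on the far side of the lens.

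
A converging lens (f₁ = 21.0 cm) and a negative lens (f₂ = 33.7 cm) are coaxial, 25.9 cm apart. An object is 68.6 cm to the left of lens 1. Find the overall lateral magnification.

m = -0.507

Lens 1: 1/d_i1 = 1/(21.0) − 1/(68.6) = 0.03304, so d_i1 = 30.26 cm; m₁ = −d_i1/d_o1 = -0.4411.
d_o2 = 25.9 − (30.26) = -4.360 cm (virtual object).
f₂ = −33.7 cm (diverging).
Lens 2: 1/d_i2 = 1/(-33.7) − 1/(-4.360) = 0.1997, so d_i2 = 5.008 cm; m₂ = −d_i2/d_o2 = +1.149.
m = m₁·m₂ = (-0.4411)(+1.149) = -0.507.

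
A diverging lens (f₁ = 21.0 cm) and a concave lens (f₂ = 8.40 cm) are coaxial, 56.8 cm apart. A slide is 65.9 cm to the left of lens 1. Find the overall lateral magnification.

f₁ = −21.0 cm (diverging).
Lens 1: 1/d_i1 = 1/(-21.0) − 1/(65.9) = -0.06279, so d_i1 = -15.93 cm; m₁ = −d_i1/d_o1 = +0.2417.
d_o2 = 56.8 − (-15.93) = 72.73 cm.
f₂ = −8.40 cm (diverging).
Lens 2: 1/d_i2 = 1/(-8.40) − 1/(72.73) = -0.1328, so d_i2 = -7.530 cm; m₂ = −d_i2/d_o2 = +0.1035.
m = m₁·m₂ = (+0.2417)(+0.1035) = +0.0250.

m = +0.0250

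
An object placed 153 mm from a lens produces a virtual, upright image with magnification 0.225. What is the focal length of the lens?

f = -44.4 mm (diverging)

m = −d_i/d_o ⇒ d_i = −m·d_o = −(+0.225)·(153) = -34.43 mm.
1/f = 1/d_o + 1/d_i = 1/(153) + 1/(-34.43) = -0.02251, so f = -44.4 mm.
Since f is negative, the lens is diverging.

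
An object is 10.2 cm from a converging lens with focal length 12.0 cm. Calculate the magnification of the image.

m = +6.67

1/d_i = 1/f − 1/d_o = 1/(12.00) − 1/(10.2) = -0.01471, so d_i = -68.00 cm.
m = −d_i/d_o = −(-68.00)/(10.2) = +6.67.
The image is virtual, upright and enlarged, on the same side as the object.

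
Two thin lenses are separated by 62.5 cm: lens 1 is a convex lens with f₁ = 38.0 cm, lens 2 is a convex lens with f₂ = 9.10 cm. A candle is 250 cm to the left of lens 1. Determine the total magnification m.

Lens 1: 1/d_i1 = 1/(38.0) − 1/(250) = 0.02232, so d_i1 = 44.81 cm; m₁ = −d_i1/d_o1 = -0.1792.
d_o2 = 62.5 − (44.81) = 17.69 cm.
Lens 2: 1/d_i2 = 1/(9.10) − 1/(17.69) = 0.05336, so d_i2 = 18.74 cm; m₂ = −d_i2/d_o2 = -1.059.
m = m₁·m₂ = (-0.1792)(-1.059) = +0.190.

m = +0.190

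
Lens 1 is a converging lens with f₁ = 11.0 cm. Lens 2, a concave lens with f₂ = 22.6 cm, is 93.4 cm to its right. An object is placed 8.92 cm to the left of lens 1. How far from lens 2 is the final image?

19.5 cm

Lens 1: 1/d_i1 = 1/f₁ − 1/d_o1 = 1/(11.0) − 1/(8.92) = -0.02120, so d_i1 = -47.17 cm.
The intermediate image is 47.17 cm to the left of lens 1 (virtual), which is 93.4 − (-47.17) = 140.6 cm to the left of lens 2, so d_o2 = +140.6 cm.
Lens 2 is diverging, so f₂ = −22.6 cm.
Lens 2: 1/d_i2 = 1/f₂ − 1/d_o2 = 1/(-22.6) − 1/(140.6) = -0.05136, so d_i2 = -19.5 cm.
The final image is virtual, 19.5 cm to the left of lens 2 (overall magnification ≈ 0.73).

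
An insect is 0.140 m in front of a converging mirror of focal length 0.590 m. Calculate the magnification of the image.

1/d_i = 1/f − 1/d_o = 1/(0.5900) − 1/(0.140) = -5.448, so d_i = -0.1836 m.
m = −d_i/d_o = −(-0.1836)/(0.140) = +1.31.
The image is virtual, upright and enlarged, behind the mirror.

m = +1.31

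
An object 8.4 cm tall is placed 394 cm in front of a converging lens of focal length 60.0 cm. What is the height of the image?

1/d_i = 1/f − 1/d_o = 1/(60.00) − 1/(394) = 0.01413, so d_i = 70.78 cm.
m = −d_i/d_o = -0.1796.
|h_i| = |m|·h_o = 0.1796 × 8.4 = 1.51 cm. The image is real, inverted and reduced, on the far side of the lens.

1.51 cm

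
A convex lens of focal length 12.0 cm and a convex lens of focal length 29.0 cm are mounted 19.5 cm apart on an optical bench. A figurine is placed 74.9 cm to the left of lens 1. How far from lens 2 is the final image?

6.35 cm

Lens 1: 1/d_i1 = 1/f₁ − 1/d_o1 = 1/(12.0) − 1/(74.9) = 0.06998, so d_i1 = 14.29 cm.
The intermediate image is 14.29 cm to the right of lens 1, which is 19.5 − (14.29) = 5.210 cm to the left of lens 2, so d_o2 = +5.210 cm.
Lens 2: 1/d_i2 = 1/f₂ − 1/d_o2 = 1/(29.0) − 1/(5.210) = -0.1575, so d_i2 = -6.35 cm.
The final image is virtual, 6.35 cm to the left of lens 2 (overall magnification ≈ -0.23).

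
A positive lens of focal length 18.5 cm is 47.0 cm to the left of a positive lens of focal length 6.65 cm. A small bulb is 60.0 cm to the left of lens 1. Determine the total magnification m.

Lens 1: 1/d_i1 = 1/(18.5) − 1/(60.0) = 0.03739, so d_i1 = 26.75 cm; m₁ = −d_i1/d_o1 = -0.4458.
d_o2 = 47.0 − (26.75) = 20.25 cm.
Lens 2: 1/d_i2 = 1/(6.65) − 1/(20.25) = 0.1010, so d_i2 = 9.902 cm; m₂ = −d_i2/d_o2 = -0.4890.
m = m₁·m₂ = (-0.4458)(-0.4890) = +0.218.

m = +0.218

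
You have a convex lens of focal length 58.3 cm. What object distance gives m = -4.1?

72.5 cm

m = −d_i/d_o ⇒ d_i = −m·d_o.
1/f = 1/d_o + 1/d_i = 1/d_o − 1/(m·d_o) = (1 − 1/m)/d_o, so d_o = f(1 − 1/m) = (58.30)(1 − 1/(-4.1)) = 72.5 cm.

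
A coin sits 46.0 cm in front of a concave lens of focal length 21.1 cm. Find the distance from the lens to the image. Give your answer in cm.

14.5 cm

For a concave lens, f = -21.1 cm.
Lens equation: 1/s_i = 1/f − 1/s_o = 1/(-21.10) − 1/(46.0) = -0.04739 − 0.02174 = -0.06913, so s_i = -14.5 cm.
The image is virtual, upright and reduced, on the same side as the object.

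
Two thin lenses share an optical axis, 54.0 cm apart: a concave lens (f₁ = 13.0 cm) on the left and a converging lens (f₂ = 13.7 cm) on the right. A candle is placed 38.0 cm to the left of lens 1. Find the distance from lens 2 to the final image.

17.5 cm

Lens 1 is diverging, so f₁ = −13.0 cm.
Lens 1: 1/d_i1 = 1/f₁ − 1/d_o1 = 1/(-13.0) − 1/(38.0) = -0.1032, so d_i1 = -9.686 cm.
The intermediate image is 9.686 cm to the left of lens 1 (virtual), which is 54.0 − (-9.686) = 63.69 cm to the left of lens 2, so d_o2 = +63.69 cm.
Lens 2: 1/d_i2 = 1/f₂ − 1/d_o2 = 1/(13.7) − 1/(63.69) = 0.05729, so d_i2 = 17.5 cm.
The final image is real, 17.5 cm to the right of lens 2 (overall magnification ≈ -0.070).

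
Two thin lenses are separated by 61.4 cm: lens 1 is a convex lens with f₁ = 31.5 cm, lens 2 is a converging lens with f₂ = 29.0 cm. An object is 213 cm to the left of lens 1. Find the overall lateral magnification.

m = -1.10

Lens 1: 1/d_i1 = 1/(31.5) − 1/(213) = 0.02705, so d_i1 = 36.97 cm; m₁ = −d_i1/d_o1 = -0.1736.
d_o2 = 61.4 − (36.97) = 24.43 cm.
Lens 2: 1/d_i2 = 1/(29.0) − 1/(24.43) = -0.006451, so d_i2 = -155.0 cm; m₂ = −d_i2/d_o2 = +6.346.
m = m₁·m₂ = (-0.1736)(+6.346) = -1.10.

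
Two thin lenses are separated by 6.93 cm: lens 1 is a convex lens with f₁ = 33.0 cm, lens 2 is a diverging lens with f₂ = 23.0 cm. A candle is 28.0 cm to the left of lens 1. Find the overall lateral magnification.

m = +0.707

Lens 1: 1/d_i1 = 1/(33.0) − 1/(28.0) = -0.005411, so d_i1 = -184.8 cm; m₁ = −d_i1/d_o1 = +6.600.
d_o2 = 6.93 − (-184.8) = 191.7 cm.
f₂ = −23.0 cm (diverging).
Lens 2: 1/d_i2 = 1/(-23.0) − 1/(191.7) = -0.04869, so d_i2 = -20.54 cm; m₂ = −d_i2/d_o2 = +0.1071.
m = m₁·m₂ = (+6.600)(+0.1071) = +0.707.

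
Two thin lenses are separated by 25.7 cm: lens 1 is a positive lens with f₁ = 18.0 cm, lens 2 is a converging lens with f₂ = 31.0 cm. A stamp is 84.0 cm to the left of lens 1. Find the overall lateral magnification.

Lens 1: 1/d_i1 = 1/(18.0) − 1/(84.0) = 0.04365, so d_i1 = 22.91 cm; m₁ = −d_i1/d_o1 = -0.2727.
d_o2 = 25.7 − (22.91) = 2.790 cm.
Lens 2: 1/d_i2 = 1/(31.0) − 1/(2.790) = -0.3262, so d_i2 = -3.066 cm; m₂ = −d_i2/d_o2 = +1.099.
m = m₁·m₂ = (-0.2727)(+1.099) = -0.300.

m = -0.300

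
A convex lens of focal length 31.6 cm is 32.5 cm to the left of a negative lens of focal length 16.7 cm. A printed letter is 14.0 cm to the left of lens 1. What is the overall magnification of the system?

Lens 1: 1/d_i1 = 1/(31.6) − 1/(14.0) = -0.03978, so d_i1 = -25.14 cm; m₁ = −d_i1/d_o1 = +1.796.
d_o2 = 32.5 − (-25.14) = 57.64 cm.
f₂ = −16.7 cm (diverging).
Lens 2: 1/d_i2 = 1/(-16.7) − 1/(57.64) = -0.07723, so d_i2 = -12.95 cm; m₂ = −d_i2/d_o2 = +0.2246.
m = m₁·m₂ = (+1.796)(+0.2246) = +0.403.

m = +0.403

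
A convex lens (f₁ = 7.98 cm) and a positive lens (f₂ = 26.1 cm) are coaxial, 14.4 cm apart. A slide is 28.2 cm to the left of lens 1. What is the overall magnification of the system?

m = -0.451

Lens 1: 1/d_i1 = 1/(7.98) − 1/(28.2) = 0.08985, so d_i1 = 11.13 cm; m₁ = −d_i1/d_o1 = -0.3947.
d_o2 = 14.4 − (11.13) = 3.270 cm.
Lens 2: 1/d_i2 = 1/(26.1) − 1/(3.270) = -0.2675, so d_i2 = -3.738 cm; m₂ = −d_i2/d_o2 = +1.143.
m = m₁·m₂ = (-0.3947)(+1.143) = -0.451.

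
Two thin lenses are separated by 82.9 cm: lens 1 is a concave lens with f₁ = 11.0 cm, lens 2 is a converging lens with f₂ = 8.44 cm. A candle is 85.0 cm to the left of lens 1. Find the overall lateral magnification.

m = -0.0115

f₁ = −11.0 cm (diverging).
Lens 1: 1/d_i1 = 1/(-11.0) − 1/(85.0) = -0.1027, so d_i1 = -9.740 cm; m₁ = −d_i1/d_o1 = +0.1146.
d_o2 = 82.9 − (-9.740) = 92.64 cm.
Lens 2: 1/d_i2 = 1/(8.44) − 1/(92.64) = 0.1077, so d_i2 = 9.286 cm; m₂ = −d_i2/d_o2 = -0.1002.
m = m₁·m₂ = (+0.1146)(-0.1002) = -0.0115.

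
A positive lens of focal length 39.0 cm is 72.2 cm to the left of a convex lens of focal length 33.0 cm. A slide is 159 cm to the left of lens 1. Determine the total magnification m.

Lens 1: 1/d_i1 = 1/(39.0) − 1/(159) = 0.01935, so d_i1 = 51.67 cm; m₁ = −d_i1/d_o1 = -0.3250.
d_o2 = 72.2 − (51.67) = 20.53 cm.
Lens 2: 1/d_i2 = 1/(33.0) − 1/(20.53) = -0.01841, so d_i2 = -54.33 cm; m₂ = −d_i2/d_o2 = +2.646.
m = m₁·m₂ = (-0.3250)(+2.646) = -0.860.

m = -0.860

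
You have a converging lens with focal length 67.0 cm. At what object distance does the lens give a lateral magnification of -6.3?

77.6 cm

m = −d_i/d_o ⇒ d_i = −m·d_o.
1/f = 1/d_o + 1/d_i = 1/d_o − 1/(m·d_o) = (1 − 1/m)/d_o, so d_o = f(1 − 1/m) = (67.00)(1 − 1/(-6.3)) = 77.6 cm.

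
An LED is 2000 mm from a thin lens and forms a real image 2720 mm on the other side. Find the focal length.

Real image ⇒ d_i = +2720 mm.
1/f = 1/d_o + 1/d_i = 1/(2000) + 1/(2720) = 0.0008676, so f = 1150 mm.
Since f is positive, the thin lens is converging.

f = 1150 mm (converging)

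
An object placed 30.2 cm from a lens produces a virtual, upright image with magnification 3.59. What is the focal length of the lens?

f = 41.9 cm (converging)

m = −d_i/d_o ⇒ d_i = −m·d_o = −(+3.59)·(30.2) = -108.4 cm.
1/f = 1/d_o + 1/d_i = 1/(30.2) + 1/(-108.4) = 0.02389, so f = 41.9 cm.
Since f is positive, the lens is converging.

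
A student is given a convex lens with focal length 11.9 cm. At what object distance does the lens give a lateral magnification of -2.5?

m = −d_i/d_o ⇒ d_i = −m·d_o.
1/f = 1/d_o + 1/d_i = 1/d_o − 1/(m·d_o) = (1 − 1/m)/d_o, so d_o = f(1 − 1/m) = (11.90)(1 − 1/(-2.5)) = 16.7 cm.

16.7 cm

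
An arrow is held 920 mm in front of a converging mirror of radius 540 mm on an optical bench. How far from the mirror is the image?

f = R/2 = 540/2 = 270.0 mm.
Mirror equation: 1/d_i = 1/f − 1/d_o = 1/(270.0) − 1/(920) = 0.003704 − 0.001087 = 0.002617, so d_i = 382 mm.
The image is real, inverted and reduced, in front of the mirror.

382 mm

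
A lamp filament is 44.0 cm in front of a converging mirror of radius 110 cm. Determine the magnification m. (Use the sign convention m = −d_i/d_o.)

m = +5.00

f = R/2 = 110/2 = 55.00 cm.
1/d_i = 1/f − 1/d_o = 1/(55.00) − 1/(44.0) = -0.004545, so d_i = -220.0 cm.
m = −d_i/d_o = −(-220.0)/(44.0) = +5.00.
The image is virtual, upright and enlarged, behind the mirror.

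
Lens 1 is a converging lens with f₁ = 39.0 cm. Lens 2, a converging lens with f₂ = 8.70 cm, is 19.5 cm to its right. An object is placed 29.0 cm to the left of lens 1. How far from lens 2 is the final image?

9.31 cm

Lens 1: 1/d_i1 = 1/f₁ − 1/d_o1 = 1/(39.0) − 1/(29.0) = -0.008842, so d_i1 = -113.1 cm.
The intermediate image is 113.1 cm to the left of lens 1 (virtual), which is 19.5 − (-113.1) = 132.6 cm to the left of lens 2, so d_o2 = +132.6 cm.
Lens 2: 1/d_i2 = 1/f₂ − 1/d_o2 = 1/(8.70) − 1/(132.6) = 0.1074, so d_i2 = 9.31 cm.
The final image is real, 9.31 cm to the right of lens 2 (overall magnification ≈ -0.27).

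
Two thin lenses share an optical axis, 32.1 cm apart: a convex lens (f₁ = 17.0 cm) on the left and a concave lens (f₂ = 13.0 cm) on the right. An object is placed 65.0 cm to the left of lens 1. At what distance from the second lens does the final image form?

5.35 cm

Lens 1: 1/d_i1 = 1/f₁ − 1/d_o1 = 1/(17.0) − 1/(65.0) = 0.04344, so d_i1 = 23.02 cm.
The intermediate image is 23.02 cm to the right of lens 1, which is 32.1 − (23.02) = 9.080 cm to the left of lens 2, so d_o2 = +9.080 cm.
Lens 2 is diverging, so f₂ = −13.0 cm.
Lens 2: 1/d_i2 = 1/f₂ − 1/d_o2 = 1/(-13.0) − 1/(9.080) = -0.1871, so d_i2 = -5.35 cm.
The final image is virtual, 5.35 cm to the left of lens 2 (overall magnification ≈ -0.21).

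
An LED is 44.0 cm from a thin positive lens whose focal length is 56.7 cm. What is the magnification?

m = +4.46

1/d_i = 1/f − 1/d_o = 1/(56.70) − 1/(44.0) = -0.005091, so d_i = -196.4 cm.
m = −d_i/d_o = −(-196.4)/(44.0) = +4.46.
The image is virtual, upright and enlarged, on the same side as the object.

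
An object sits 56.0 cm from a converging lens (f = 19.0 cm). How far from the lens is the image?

28.8 cm

Lens equation: 1/d_i = 1/f − 1/d_o = 1/(19.00) − 1/(56.0) = 0.05263 − 0.01786 = 0.03477, so d_i = 28.8 cm.
The image is real, inverted and reduced, on the far side of the lens.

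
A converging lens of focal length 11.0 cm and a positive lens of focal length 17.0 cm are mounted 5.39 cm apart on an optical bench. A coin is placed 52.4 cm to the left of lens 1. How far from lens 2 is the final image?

5.68 cm

Lens 1: 1/d_i1 = 1/f₁ − 1/d_o1 = 1/(11.0) − 1/(52.4) = 0.07183, so d_i1 = 13.92 cm.
The intermediate image is 13.92 cm to the right of lens 1, which lies 8.530 cm to the right of lens 2 — a virtual object — so d_o2 = −8.530 cm.
Lens 2: 1/d_i2 = 1/f₂ − 1/d_o2 = 1/(17.0) − 1/(-8.530) = 0.1761, so d_i2 = 5.68 cm.
The final image is real, 5.68 cm to the right of lens 2 (overall magnification ≈ -0.18).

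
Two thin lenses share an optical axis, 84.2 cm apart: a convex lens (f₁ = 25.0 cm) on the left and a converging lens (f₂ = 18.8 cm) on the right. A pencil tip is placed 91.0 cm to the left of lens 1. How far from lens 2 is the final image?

Lens 1: 1/d_i1 = 1/f₁ − 1/d_o1 = 1/(25.0) − 1/(91.0) = 0.02901, so d_i1 = 34.47 cm.
The intermediate image is 34.47 cm to the right of lens 1, which is 84.2 − (34.47) = 49.73 cm to the left of lens 2, so d_o2 = +49.73 cm.
Lens 2: 1/d_i2 = 1/f₂ − 1/d_o2 = 1/(18.8) − 1/(49.73) = 0.03308, so d_i2 = 30.2 cm.
The final image is real, 30.2 cm to the right of lens 2 (overall magnification ≈ 0.23).

30.2 cm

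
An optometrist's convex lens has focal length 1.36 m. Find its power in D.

P = +0.735 D

P = 1/f = 1/(1.36 m) = +0.735 D.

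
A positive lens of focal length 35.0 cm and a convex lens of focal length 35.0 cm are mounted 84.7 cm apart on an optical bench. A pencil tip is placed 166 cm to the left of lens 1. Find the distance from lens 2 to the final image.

264 cm

Lens 1: 1/d_i1 = 1/f₁ − 1/d_o1 = 1/(35.0) − 1/(166) = 0.02255, so d_i1 = 44.35 cm.
The intermediate image is 44.35 cm to the right of lens 1, which is 84.7 − (44.35) = 40.35 cm to the left of lens 2, so d_o2 = +40.35 cm.
Lens 2: 1/d_i2 = 1/f₂ − 1/d_o2 = 1/(35.0) − 1/(40.35) = 0.003788, so d_i2 = 264 cm.
The final image is real, 264 cm to the right of lens 2 (overall magnification ≈ 1.7).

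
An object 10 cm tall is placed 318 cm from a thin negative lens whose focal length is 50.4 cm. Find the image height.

1.37 cm

For a negative lens, f = -50.4 cm.
1/d_i = 1/f − 1/d_o = 1/(-50.40) − 1/(318) = -0.02299, so d_i = -43.50 cm.
m = −d_i/d_o = +0.1368.
|h_i| = |m|·h_o = 0.1368 × 10 = 1.37 cm. The image is virtual, upright and reduced, on the same side as the object.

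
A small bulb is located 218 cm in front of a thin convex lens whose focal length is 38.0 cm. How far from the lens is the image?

46.0 cm

Thin-lens equation: 1/s_i = 1/f − 1/s_o = 1/(38.00) − 1/(218) = 0.02632 − 0.004587 = 0.02173, so s_i = 46.0 cm.
The image is real, inverted and reduced, on the far side of the lens.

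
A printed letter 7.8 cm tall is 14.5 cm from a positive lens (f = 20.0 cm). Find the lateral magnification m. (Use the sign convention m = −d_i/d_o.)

m = +3.64

1/d_i = 1/f − 1/d_o = 1/(20.00) − 1/(14.5) = -0.01897, so d_i = -52.73 cm.
m = −d_i/d_o = −(-52.73)/(14.5) = +3.64.
The image is virtual, upright and enlarged, on the same side as the object.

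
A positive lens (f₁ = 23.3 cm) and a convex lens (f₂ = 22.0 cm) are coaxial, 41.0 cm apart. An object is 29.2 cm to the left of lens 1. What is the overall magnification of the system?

m = -0.902

Lens 1: 1/d_i1 = 1/(23.3) − 1/(29.2) = 0.008672, so d_i1 = 115.3 cm; m₁ = −d_i1/d_o1 = -3.949.
d_o2 = 41.0 − (115.3) = -74.30 cm (virtual object).
Lens 2: 1/d_i2 = 1/(22.0) − 1/(-74.30) = 0.05891, so d_i2 = 16.97 cm; m₂ = −d_i2/d_o2 = +0.2285.
m = m₁·m₂ = (-3.949)(+0.2285) = -0.902.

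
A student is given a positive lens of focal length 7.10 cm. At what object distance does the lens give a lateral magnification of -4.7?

8.61 cm

m = −d_i/d_o ⇒ d_i = −m·d_o.
1/f = 1/d_o + 1/d_i = 1/d_o − 1/(m·d_o) = (1 − 1/m)/d_o, so d_o = f(1 − 1/m) = (7.100)(1 − 1/(-4.7)) = 8.61 cm.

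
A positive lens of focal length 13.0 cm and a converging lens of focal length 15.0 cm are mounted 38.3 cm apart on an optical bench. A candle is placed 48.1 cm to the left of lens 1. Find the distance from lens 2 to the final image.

56.0 cm

Lens 1: 1/d_i1 = 1/f₁ − 1/d_o1 = 1/(13.0) − 1/(48.1) = 0.05613, so d_i1 = 17.81 cm.
The intermediate image is 17.81 cm to the right of lens 1, which is 38.3 − (17.81) = 20.49 cm to the left of lens 2, so d_o2 = +20.49 cm.
Lens 2: 1/d_i2 = 1/f₂ − 1/d_o2 = 1/(15.0) − 1/(20.49) = 0.01786, so d_i2 = 56.0 cm.
The final image is real, 56.0 cm to the right of lens 2 (overall magnification ≈ 1.0).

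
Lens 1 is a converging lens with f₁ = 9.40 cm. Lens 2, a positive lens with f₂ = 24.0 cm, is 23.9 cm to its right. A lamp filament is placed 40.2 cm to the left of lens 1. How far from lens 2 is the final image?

Lens 1: 1/d_i1 = 1/f₁ − 1/d_o1 = 1/(9.40) − 1/(40.2) = 0.08151, so d_i1 = 12.27 cm.
The intermediate image is 12.27 cm to the right of lens 1, which is 23.9 − (12.27) = 11.63 cm to the left of lens 2, so d_o2 = +11.63 cm.
Lens 2: 1/d_i2 = 1/f₂ − 1/d_o2 = 1/(24.0) − 1/(11.63) = -0.04432, so d_i2 = -22.6 cm.
The final image is virtual, 22.6 cm to the left of lens 2 (overall magnification ≈ -0.59).

22.6 cm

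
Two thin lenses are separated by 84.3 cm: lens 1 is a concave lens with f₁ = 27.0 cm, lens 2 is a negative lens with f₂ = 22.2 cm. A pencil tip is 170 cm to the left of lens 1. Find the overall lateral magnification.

f₁ = −27.0 cm (diverging).
Lens 1: 1/d_i1 = 1/(-27.0) − 1/(170) = -0.04292, so d_i1 = -23.30 cm; m₁ = −d_i1/d_o1 = +0.1371.
d_o2 = 84.3 − (-23.30) = 107.6 cm.
f₂ = −22.2 cm (diverging).
Lens 2: 1/d_i2 = 1/(-22.2) − 1/(107.6) = -0.05434, so d_i2 = -18.40 cm; m₂ = −d_i2/d_o2 = +0.1710.
m = m₁·m₂ = (+0.1371)(+0.1710) = +0.0234.

m = +0.0234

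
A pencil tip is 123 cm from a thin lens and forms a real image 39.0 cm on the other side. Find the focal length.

Real image ⇒ d_i = +39.0 cm.
1/f = 1/d_o + 1/d_i = 1/(123) + 1/(39.0) = 0.03377, so f = 29.6 cm.
Since f is positive, the thin lens is converging.

f = 29.6 cm (converging)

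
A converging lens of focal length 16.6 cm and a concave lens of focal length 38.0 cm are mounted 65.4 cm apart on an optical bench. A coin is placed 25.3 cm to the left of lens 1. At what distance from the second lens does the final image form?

11.8 cm

Lens 1: 1/d_i1 = 1/f₁ − 1/d_o1 = 1/(16.6) − 1/(25.3) = 0.02072, so d_i1 = 48.27 cm.
The intermediate image is 48.27 cm to the right of lens 1, which is 65.4 − (48.27) = 17.13 cm to the left of lens 2, so d_o2 = +17.13 cm.
Lens 2 is diverging, so f₂ = −38.0 cm.
Lens 2: 1/d_i2 = 1/f₂ − 1/d_o2 = 1/(-38.0) − 1/(17.13) = -0.08469, so d_i2 = -11.8 cm.
The final image is virtual, 11.8 cm to the left of lens 2 (overall magnification ≈ -1.3).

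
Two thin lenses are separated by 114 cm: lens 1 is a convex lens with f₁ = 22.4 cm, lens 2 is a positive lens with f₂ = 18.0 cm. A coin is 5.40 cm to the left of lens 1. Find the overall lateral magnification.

m = -0.230

Lens 1: 1/d_i1 = 1/(22.4) − 1/(5.40) = -0.1405, so d_i1 = -7.115 cm; m₁ = −d_i1/d_o1 = +1.318.
d_o2 = 114 − (-7.115) = 121.1 cm.
Lens 2: 1/d_i2 = 1/(18.0) − 1/(121.1) = 0.04730, so d_i2 = 21.14 cm; m₂ = −d_i2/d_o2 = -0.1746.
m = m₁·m₂ = (+1.318)(-0.1746) = -0.230.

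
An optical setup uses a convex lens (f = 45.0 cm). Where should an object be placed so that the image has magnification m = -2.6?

m = −d_i/d_o ⇒ d_i = −m·d_o.
1/f = 1/d_o + 1/d_i = 1/d_o − 1/(m·d_o) = (1 − 1/m)/d_o, so d_o = f(1 − 1/m) = (45.00)(1 − 1/(-2.6)) = 62.3 cm.

62.3 cm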